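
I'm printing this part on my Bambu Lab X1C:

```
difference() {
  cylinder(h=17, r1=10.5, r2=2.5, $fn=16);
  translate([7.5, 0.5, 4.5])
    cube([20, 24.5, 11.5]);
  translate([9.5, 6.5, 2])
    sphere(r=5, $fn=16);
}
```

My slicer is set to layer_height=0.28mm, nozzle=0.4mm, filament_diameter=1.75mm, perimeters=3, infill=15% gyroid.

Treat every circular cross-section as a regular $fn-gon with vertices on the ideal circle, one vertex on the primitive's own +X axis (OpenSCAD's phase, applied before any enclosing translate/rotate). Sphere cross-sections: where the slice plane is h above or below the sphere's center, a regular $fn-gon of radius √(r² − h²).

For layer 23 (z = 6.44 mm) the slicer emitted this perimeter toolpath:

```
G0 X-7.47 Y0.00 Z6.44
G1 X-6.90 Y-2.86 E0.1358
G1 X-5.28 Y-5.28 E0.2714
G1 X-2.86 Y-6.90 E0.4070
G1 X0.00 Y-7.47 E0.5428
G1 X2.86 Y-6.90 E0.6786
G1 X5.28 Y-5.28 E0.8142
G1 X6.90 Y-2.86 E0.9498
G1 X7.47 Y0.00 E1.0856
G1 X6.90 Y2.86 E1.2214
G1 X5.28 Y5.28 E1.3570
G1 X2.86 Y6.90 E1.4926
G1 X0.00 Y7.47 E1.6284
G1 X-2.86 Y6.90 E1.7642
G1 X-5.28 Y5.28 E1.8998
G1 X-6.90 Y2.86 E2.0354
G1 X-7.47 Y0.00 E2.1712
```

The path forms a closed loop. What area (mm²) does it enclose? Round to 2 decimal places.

170.78 mm²

Apply the shoelace formula to the sequence of (X, Y) vertices; enclosed area = 170.78 mm².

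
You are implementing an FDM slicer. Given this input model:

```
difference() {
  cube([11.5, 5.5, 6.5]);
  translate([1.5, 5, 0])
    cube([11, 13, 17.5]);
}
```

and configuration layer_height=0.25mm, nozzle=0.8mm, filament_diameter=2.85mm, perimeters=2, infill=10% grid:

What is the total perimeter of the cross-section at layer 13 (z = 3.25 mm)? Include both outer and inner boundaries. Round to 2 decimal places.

At z = 3.25 mm: the 11.5×5.5 cube contributes its full rectangle (perimeter 34.00 mm); the cube at (1.5, 5) is present — its section is the full 11×13 rectangle (perimeter 48.00 mm); After the difference (first − rest): starting from the 11.5×5.5 cube, the 11×13 cube at (1.5, 5) partially overlaps it — only the 5.00 mm² overlap (of its 143.00 mm²) is removed, clipping the outline — boundary = 34.00 mm. Overall, the cross-section is a single solid region. Total boundary length (outer) = 34.00 mm.

34.00 mm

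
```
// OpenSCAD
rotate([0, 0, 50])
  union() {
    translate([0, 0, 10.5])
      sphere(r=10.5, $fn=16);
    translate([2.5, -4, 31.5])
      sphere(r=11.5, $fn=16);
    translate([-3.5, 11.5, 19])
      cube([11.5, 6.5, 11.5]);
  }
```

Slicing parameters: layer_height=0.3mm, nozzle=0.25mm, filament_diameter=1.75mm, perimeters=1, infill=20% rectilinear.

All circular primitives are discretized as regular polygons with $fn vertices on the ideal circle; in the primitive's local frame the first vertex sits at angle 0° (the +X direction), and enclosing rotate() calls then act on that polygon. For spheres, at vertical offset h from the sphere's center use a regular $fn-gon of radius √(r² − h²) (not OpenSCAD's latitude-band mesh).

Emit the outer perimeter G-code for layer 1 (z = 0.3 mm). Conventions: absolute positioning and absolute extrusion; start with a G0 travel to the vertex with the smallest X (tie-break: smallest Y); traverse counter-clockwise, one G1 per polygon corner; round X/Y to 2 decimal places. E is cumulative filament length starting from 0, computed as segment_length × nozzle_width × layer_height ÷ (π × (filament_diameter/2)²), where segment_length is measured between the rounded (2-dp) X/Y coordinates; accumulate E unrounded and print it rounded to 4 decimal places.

At z = 0.3 mm: the r=10.5 sphere contributes a regular 16-gon of circumradius √(10.5²−10.2²) = 2.492; the sphere at (2.5, -4) is absent (|z−center|=31.200 > r=11.5); the cube at (-3.5, 11.5) is not intersected at this z (z outside [19, 30.5]); Merging all regions: only the r=10.5 sphere is present, so the union is just that shape — 1 connected region; (rotated 50° about Z; rotation is an isometry so areas/perimeters/island counts are preserved). The outline is a single polygon with 16 vertices. Extrusion per mm of travel: 0.25 × 0.3 / (π × 0.875²) = 0.031181. Accumulating E over each segment gives final E = 0.4851.

G0 X-2.48 Y-0.22 Z0.30
G1 X-2.21 Y-1.15 E0.0302
G1 X-1.60 Y-1.91 E0.0606
G1 X-0.75 Y-2.38 E0.0909
G1 X0.22 Y-2.48 E0.1213
G1 X1.15 Y-2.21 E0.1515
G1 X1.91 Y-1.60 E0.1819
G1 X2.38 Y-0.75 E0.2121
G1 X2.48 Y0.22 E0.2426
G1 X2.21 Y1.15 E0.2727
G1 X1.60 Y1.91 E0.3031
G1 X0.75 Y2.38 E0.3334
G1 X-0.22 Y2.48 E0.3638
G1 X-1.15 Y2.21 E0.3940
G1 X-1.91 Y1.60 E0.4244
G1 X-2.38 Y0.75 E0.4547
G1 X-2.48 Y-0.22 E0.4851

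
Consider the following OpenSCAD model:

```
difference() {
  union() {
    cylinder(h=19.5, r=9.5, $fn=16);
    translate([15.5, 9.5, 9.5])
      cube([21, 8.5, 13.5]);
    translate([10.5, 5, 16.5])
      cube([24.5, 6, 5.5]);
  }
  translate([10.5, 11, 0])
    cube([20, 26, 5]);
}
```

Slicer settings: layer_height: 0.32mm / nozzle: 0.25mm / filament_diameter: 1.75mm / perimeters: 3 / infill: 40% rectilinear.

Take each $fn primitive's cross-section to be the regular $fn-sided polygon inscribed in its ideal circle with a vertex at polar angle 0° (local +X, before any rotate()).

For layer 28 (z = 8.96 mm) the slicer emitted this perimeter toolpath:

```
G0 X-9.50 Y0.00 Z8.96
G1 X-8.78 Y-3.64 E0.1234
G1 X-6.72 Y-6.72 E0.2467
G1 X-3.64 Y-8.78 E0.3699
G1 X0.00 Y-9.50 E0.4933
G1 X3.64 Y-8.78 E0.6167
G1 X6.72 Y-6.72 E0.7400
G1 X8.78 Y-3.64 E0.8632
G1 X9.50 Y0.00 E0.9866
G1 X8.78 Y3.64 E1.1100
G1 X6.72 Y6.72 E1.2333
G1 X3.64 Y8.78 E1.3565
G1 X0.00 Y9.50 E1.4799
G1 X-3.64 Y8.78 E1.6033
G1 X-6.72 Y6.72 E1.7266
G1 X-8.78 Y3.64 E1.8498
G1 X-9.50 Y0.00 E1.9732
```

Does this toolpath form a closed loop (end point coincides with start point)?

yes

Start point (G0): (-9.50, 0.00). End point (last G1): the path returns to the start — closed.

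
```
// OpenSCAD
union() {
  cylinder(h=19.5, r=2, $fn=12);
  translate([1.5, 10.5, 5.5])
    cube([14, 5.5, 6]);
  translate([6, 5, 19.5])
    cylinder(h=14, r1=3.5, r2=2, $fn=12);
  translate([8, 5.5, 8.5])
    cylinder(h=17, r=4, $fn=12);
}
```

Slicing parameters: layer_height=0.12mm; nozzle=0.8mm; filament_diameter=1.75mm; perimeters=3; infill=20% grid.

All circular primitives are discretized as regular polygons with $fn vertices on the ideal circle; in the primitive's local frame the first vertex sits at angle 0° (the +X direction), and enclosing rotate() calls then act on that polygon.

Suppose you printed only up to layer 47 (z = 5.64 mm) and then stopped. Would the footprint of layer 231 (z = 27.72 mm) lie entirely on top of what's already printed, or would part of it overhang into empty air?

Compare the two slices. At z = 5.64: the r=2 cylinder gives a regular 12-gon of circumradius 2 (constant along its height) (area = (12/2)·2.000²·sin(360°/12) = 12.00 mm²); the cube at (1.5, 10.5) (footprint 14×5.5) is included at this height (area 77.00 mm²); the cone at (6, 5) is not intersected at this z (z outside [19.5, 33.5]); the cylinder at (8, 5.5) is absent (z outside [8.5, 25.5]); Merging all regions: the 2 present regions are separate (no shared area or edge), so areas and boundary lengths simply add and each stays a separate island — area = 89.00 mm². At z = 27.72: the cylinder is absent (z outside [0, 19.5]); the cube at (1.5, 10.5) does not reach this height (z outside [5.5, 11.5]); the cone at (6, 5): at t=0.587 of its height the radius interpolates to r₁+(r₂−r₁)t = 2.619, giving a regular 12-gon of that circumradius (area = (12/2)·2.619²·sin(360°/12) = 20.58 mm²); the cylinder at (8, 5.5) does not reach this height (z outside [8.5, 25.5]); Taking the union: only the cone at (6, 5) is present, so the union is just that shape — area = 20.58 mm². Checking containment: at z = 27.72 the cross-section extends beyond the z = 5.64 cross-section by about 20.58 mm².

part overhangs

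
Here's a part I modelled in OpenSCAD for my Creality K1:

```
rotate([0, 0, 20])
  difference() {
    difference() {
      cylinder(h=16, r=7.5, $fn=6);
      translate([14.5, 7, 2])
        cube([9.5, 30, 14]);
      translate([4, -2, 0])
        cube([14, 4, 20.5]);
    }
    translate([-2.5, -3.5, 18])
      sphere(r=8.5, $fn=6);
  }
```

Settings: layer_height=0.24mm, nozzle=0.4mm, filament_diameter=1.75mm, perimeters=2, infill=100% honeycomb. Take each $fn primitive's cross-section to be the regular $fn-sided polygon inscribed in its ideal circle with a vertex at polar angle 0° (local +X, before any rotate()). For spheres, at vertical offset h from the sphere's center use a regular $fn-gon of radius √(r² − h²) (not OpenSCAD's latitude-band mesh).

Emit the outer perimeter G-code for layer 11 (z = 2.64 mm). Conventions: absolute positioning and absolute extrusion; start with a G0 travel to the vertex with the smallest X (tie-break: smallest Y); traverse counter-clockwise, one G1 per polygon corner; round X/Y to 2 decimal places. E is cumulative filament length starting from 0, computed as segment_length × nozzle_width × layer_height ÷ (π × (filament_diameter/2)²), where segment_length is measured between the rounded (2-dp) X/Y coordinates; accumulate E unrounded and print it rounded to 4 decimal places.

At z = 2.64 mm: the r=7.5 cylinder contributes a regular 6-gon of circumradius 7.5; the 9.5×30 cube at (14.5, 7) contributes its full rectangle; the cube at (4, -2) is present — its section is the full 14×4 rectangle; Subtracting the remaining from the first: starting from the r=7.5 cylinder, the 9.5×30 cube at (14.5, 7) misses the remaining region (no effect); the 14×4 cube at (4, -2) partially overlaps it — only the 11.69 mm² overlap (of its 56.00 mm²) is removed, clipping the outline — 1 connected region; the sphere at (-2.5, -3.5) is not intersected at this z (|z−center|=15.360 > r=8.5); Taking the first minus the rest: none of the subtracted shapes is present at this height, so the result so far is unchanged — 1 connected region; (rotated 20° about Z; rotation is an isometry so areas/perimeters/island counts are preserved). The outline is a single polygon with 9 vertices. Extrusion per mm of travel: 0.4 × 0.24 / (π × 0.875²) = 0.039912. Accumulating E over each segment gives final E = 1.9597.

G0 X-7.05 Y-2.57 Z2.64
G1 X-1.30 Y-7.39 E0.2995
G1 X5.75 Y-4.82 E0.5990
G1 X6.65 Y0.29 E0.8060
G1 X4.44 Y-0.51 E0.8999
G1 X3.07 Y3.25 E1.0596
G1 X5.28 Y4.05 E1.1534
G1 X1.30 Y7.39 E1.3608
G1 X-5.75 Y4.82 E1.6602
G1 X-7.05 Y-2.57 E1.9597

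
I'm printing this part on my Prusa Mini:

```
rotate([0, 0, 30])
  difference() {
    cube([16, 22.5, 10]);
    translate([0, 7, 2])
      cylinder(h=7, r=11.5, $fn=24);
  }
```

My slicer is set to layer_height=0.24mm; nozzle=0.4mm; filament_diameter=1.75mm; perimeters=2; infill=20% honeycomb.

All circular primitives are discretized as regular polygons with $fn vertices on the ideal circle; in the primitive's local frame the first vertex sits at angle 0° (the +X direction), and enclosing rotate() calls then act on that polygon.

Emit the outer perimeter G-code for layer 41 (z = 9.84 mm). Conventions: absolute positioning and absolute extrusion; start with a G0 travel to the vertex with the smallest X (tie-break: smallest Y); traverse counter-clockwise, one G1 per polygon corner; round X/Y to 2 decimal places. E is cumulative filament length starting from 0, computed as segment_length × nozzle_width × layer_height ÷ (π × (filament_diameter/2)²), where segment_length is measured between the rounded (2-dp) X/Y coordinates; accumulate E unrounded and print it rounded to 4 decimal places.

At z = 9.84 mm: the cube is present — its section is the full 16×22.5 rectangle; the cylinder at (0, 7) does not reach this height (z outside [2, 9]); Taking the first minus the rest: none of the subtracted shapes is present at this height, so the 16×22.5 cube is unchanged — 1 connected region; (rotated 30° about Z; rotation is an isometry so areas/perimeters/island counts are preserved). The outline is a single polygon with 4 vertices. Extrusion per mm of travel: 0.4 × 0.24 / (π × 0.875²) = 0.039912. Accumulating E over each segment gives final E = 3.0738.

G0 X-11.25 Y19.49 Z9.84
G1 X0.00 Y0.00 E0.8982
G1 X13.86 Y8.00 E1.5369
G1 X2.61 Y27.49 E2.4351
G1 X-11.25 Y19.49 E3.0738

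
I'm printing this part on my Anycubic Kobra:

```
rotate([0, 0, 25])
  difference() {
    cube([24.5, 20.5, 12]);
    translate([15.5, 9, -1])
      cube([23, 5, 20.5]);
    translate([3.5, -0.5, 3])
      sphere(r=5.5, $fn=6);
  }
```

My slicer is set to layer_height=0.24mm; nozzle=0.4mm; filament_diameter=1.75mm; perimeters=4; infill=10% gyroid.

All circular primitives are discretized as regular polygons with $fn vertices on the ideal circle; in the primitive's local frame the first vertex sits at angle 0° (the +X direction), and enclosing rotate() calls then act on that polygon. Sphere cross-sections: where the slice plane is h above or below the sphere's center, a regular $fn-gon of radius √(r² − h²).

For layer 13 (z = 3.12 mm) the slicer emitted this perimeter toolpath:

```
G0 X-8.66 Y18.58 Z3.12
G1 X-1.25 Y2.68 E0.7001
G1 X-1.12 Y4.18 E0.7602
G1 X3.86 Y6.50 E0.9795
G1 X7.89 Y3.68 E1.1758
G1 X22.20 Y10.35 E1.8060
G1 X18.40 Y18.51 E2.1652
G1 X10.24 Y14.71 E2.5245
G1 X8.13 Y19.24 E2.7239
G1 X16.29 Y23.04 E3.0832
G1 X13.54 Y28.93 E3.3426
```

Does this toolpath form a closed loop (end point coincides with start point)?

Start point (G0): (-8.66, 18.58). End point (last G1): the path does not return to the start — open.

no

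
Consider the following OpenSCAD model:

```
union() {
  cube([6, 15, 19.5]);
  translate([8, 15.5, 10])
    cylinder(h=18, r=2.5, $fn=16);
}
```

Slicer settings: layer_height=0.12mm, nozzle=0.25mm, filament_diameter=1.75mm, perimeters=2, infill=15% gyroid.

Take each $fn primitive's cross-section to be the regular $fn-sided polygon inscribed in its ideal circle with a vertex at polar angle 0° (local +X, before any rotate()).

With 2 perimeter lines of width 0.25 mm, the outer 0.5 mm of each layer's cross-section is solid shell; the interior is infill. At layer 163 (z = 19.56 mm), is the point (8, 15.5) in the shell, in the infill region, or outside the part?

infill

At z = 19.56 mm: the cube does not reach this height (z outside [0, 19.5]); the cylinder at (8, 15.5): section is a regular 16-gon, circumradius r=2.5; Merging all regions: only the r=2.5 cylinder at (8, 15.5) is present, so the union is just that shape — 1 connected region. Overall, the cross-section is a single solid region. The nearest boundary edge runs (10.31, 16.46)→(9.77, 17.27); distance from the point to it = 2.45 mm. The point is inside the cross-section and 2.45 mm from the nearest boundary — more than the 0.5 mm shell width (2 × 0.25), so it's in the infill interior.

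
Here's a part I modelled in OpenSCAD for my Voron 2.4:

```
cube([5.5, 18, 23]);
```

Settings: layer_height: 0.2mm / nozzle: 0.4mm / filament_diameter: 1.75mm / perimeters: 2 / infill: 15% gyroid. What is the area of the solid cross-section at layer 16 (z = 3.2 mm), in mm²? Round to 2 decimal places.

99.00 mm²

At z = 3.2 mm: the cube (footprint 5.5×18) is included at this height (area 99.00 mm²). Overall, the cross-section is a single solid region. Net area = 99.00 mm².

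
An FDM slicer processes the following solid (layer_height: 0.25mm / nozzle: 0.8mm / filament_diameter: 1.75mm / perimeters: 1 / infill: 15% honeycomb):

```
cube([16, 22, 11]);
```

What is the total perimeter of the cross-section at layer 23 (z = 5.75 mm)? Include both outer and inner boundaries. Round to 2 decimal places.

At z = 5.75 mm: the cube (footprint 16×22) is included at this height (perimeter 76.00 mm). Overall, the cross-section is a single solid region. Total boundary length (outer) = 76.00 mm.

76.00 mm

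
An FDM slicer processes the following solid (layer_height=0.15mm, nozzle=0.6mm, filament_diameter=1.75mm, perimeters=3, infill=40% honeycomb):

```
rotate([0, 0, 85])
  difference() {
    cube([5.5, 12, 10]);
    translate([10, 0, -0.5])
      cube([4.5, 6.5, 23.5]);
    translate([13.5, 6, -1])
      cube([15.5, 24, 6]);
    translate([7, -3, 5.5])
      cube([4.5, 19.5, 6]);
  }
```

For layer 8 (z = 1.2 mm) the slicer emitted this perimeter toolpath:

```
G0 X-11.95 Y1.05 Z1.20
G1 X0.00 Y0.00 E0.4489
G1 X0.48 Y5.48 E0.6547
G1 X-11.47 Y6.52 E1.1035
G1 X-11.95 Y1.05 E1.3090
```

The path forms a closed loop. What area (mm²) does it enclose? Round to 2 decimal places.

Apply the shoelace formula to the sequence of (X, Y) vertices; enclosed area = 65.93 mm².

65.93 mm²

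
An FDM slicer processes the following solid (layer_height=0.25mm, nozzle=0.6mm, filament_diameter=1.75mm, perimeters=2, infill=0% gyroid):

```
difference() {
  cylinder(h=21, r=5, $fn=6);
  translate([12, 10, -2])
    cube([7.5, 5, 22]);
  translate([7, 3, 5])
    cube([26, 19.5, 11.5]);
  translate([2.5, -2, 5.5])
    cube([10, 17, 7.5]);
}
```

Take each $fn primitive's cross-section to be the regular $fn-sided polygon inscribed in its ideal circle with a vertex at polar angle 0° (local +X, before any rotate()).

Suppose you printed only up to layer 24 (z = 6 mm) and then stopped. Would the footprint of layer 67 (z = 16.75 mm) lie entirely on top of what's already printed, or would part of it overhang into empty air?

Compare the two slices. At z = 6: the r=5 cylinder gives a regular 6-gon of circumradius 5 (constant along its height) (area = (6/2)·5.000²·sin(360°/6) = 64.95 mm²); the 7.5×5 cube at (12, 10) contributes its full rectangle (area 37.50 mm²); the 26×19.5 cube at (7, 3) contributes its full rectangle (area 507.00 mm²); the cube at (2.5, -2) is present — its section is the full 10×17 rectangle (area 170.00 mm²); Subtracting the remaining from the first: starting from the r=5 cylinder (64.95 mm²), the 7.5×5 cube at (12, 10) misses the remaining region (no effect); the 26×19.5 cube at (7, 3) misses the remaining region (no effect); the 10×17 cube at (2.5, -2) partially overlaps it — only the 9.26 mm² overlap (of its 170.00 mm²) is removed, clipping the outline — area = 55.69 mm². At z = 16.75: the r=5 cylinder contributes a regular 6-gon of circumradius 5 (area = (6/2)·5.000²·sin(360°/6) = 64.95 mm²); the 7.5×5 cube at (12, 10) contributes its full rectangle (area 37.50 mm²); the cube at (7, 3) is absent (z outside [5, 16.5]); the cube at (2.5, -2) does not reach this height (z outside [5.5, 13]); Subtracting the remaining from the first: starting from the r=5 cylinder (64.95 mm²), the 7.5×5 cube at (12, 10) misses the remaining region (no effect) — area = 64.95 mm². Checking containment: at z = 16.75 the cross-section extends beyond the z = 6 cross-section by about 9.26 mm².

part overhangs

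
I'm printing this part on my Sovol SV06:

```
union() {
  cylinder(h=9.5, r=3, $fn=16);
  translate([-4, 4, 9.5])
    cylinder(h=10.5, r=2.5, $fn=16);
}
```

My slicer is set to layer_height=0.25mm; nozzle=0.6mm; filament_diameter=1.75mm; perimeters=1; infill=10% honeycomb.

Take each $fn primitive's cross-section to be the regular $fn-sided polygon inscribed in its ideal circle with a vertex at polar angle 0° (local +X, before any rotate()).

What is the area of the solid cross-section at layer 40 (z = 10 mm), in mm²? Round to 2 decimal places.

At z = 10 mm: the cylinder does not reach this height (z outside [0, 9.5]); the r=2.5 cylinder at (-4, 4) contributes a regular 16-gon of circumradius 2.5 (area = (16/2)·2.500²·sin(360°/16) = 19.13 mm²); Combining (union): only the r=2.5 cylinder at (-4, 4) is present, so the union is just that shape — area = 19.13 mm². Overall, the cross-section is a single solid region. Net area = 19.13 mm².

19.13 mm²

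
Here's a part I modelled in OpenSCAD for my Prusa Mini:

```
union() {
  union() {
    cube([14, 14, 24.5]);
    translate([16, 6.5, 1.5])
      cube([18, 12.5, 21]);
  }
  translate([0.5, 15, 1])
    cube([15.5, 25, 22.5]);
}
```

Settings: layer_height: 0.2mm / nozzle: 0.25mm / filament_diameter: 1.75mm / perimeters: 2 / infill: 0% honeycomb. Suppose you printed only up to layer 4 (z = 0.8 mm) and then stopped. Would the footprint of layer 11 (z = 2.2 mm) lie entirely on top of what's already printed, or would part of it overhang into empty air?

part overhangs

Compare the two slices. At z = 0.8: the cube (footprint 14×14) is included at this height (area 196.00 mm²); the cube at (16, 6.5) is not intersected at this z (z outside [1.5, 22.5]); Combining (union): only the 14×14 cube is present, so the union is just that shape — area = 196.00 mm²; the cube at (0.5, 15) does not reach this height (z outside [1, 23.5]); Merging all regions: only that combined region is present, so the union is just that shape — area = 196.00 mm². At z = 2.2: the cube (footprint 14×14) is included at this height (area 196.00 mm²); the cube at (16, 6.5) (footprint 18×12.5) is included at this height (area 225.00 mm²); Merging all regions: the 2 present regions are separate (no shared area or edge), so areas and boundary lengths simply add and each stays a separate island — area = 421.00 mm²; the cube at (0.5, 15) (footprint 15.5×25) is included at this height (area 387.50 mm²); Merging all regions: the 2 present regions share edge segments without overlapping in area, so areas simply add but the touching pieces fuse into one outline (the shared edge portions become interior and drop out of the boundary) — area = 808.50 mm². Checking containment: at z = 2.2 the cross-section extends beyond the z = 0.8 cross-section by about 612.50 mm².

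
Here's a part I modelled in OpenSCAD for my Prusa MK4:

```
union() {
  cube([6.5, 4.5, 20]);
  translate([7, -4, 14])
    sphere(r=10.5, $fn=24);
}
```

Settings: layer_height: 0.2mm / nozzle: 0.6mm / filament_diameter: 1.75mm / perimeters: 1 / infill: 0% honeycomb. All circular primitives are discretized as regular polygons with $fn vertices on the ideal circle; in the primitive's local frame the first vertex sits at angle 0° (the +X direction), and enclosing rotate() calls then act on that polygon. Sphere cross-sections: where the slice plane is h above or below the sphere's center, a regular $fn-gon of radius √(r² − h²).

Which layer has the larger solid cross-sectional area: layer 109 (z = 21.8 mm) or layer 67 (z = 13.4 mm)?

layer 67 (z = 13.4 mm)

Layer 109 (z = 21.8): the cube is not intersected at this z (z outside [0, 20]); the sphere at (7, -4): section is a regular 24-gon, circumradius = √(r²−h²) = √(10.5²−7.8²) = 7.029 (area = (24/2)·7.029²·sin(360°/24) = 153.46 mm²); Merging all regions: only the r=10.5 sphere at (7, -4) is present, so the union is just that shape — area = 153.46 mm². So its area = 153.46 mm². Layer 67 (z = 13.4): the cube (footprint 6.5×4.5) is included at this height (area 29.25 mm²); the r=10.5 sphere at (7, -4) slices to a regular 24-gon of circumradius 10.483 (√(r²−h²) with h=0.6 from center) (area = (24/2)·10.483²·sin(360°/24) = 341.30 mm²); Taking the union: the regions partially overlap — summed areas 370.55 mm² minus the doubly-counted overlap 28.86 mm² gives 341.69 mm² — area = 341.69 mm². So its area = 341.69 mm². Layer 67 is larger (341.69 vs 153.46 mm²).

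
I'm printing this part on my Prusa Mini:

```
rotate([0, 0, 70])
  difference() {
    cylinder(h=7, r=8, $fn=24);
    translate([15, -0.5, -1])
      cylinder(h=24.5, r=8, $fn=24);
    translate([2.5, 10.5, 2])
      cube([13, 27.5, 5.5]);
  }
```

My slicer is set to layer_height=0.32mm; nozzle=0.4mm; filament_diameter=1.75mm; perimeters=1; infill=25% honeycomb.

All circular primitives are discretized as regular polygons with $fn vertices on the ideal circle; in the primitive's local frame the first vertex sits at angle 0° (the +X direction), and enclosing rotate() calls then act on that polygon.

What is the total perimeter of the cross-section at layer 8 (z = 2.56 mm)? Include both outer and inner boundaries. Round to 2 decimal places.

At z = 2.56 mm: the cylinder: section is a regular 24-gon, circumradius r=8 (perimeter = 2·24·8.000·sin(180°/24) = 50.12 mm); the r=8 cylinder at (15, -0.5) gives a regular 24-gon of circumradius 8 (constant along its height) (perimeter = 2·24·8.000·sin(180°/24) = 50.12 mm); the cube at (2.5, 10.5) (footprint 13×27.5) is included at this height (perimeter 81.00 mm); Taking the first minus the rest: starting from the r=8 cylinder, the r=8 cylinder at (15, -0.5) partially overlaps it — only the 3.21 mm² overlap (of its 198.77 mm²) is removed, clipping the outline; the 13×27.5 cube at (2.5, 10.5) misses the remaining region (no effect) — boundary = 50.12 mm; (rotated 70° about Z; rotation is an isometry so areas/perimeters/island counts are preserved). Overall, the cross-section is a single solid region. Total boundary length (outer) = 50.12 mm.

50.12 mm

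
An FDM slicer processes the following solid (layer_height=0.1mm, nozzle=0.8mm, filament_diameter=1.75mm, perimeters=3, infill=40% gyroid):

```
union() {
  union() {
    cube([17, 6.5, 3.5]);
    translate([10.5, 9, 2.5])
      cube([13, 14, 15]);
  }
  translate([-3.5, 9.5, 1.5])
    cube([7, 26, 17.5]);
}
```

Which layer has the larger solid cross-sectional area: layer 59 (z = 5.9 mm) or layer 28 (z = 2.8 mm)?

Layer 59 (z = 5.9): the cube is absent (z outside [0, 3.5]); the 13×14 cube at (10.5, 9) contributes its full rectangle (area 182.00 mm²); Merging all regions: only the 13×14 cube at (10.5, 9) is present, so the union is just that shape — area = 182.00 mm²; the cube at (-3.5, 9.5) is present — its section is the full 7×26 rectangle (area 182.00 mm²); Combining (union): the 2 present regions are separate (no shared area or edge), so areas and boundary lengths simply add and each stays a separate island — area = 364.00 mm². So its area = 364.00 mm². Layer 28 (z = 2.8): the cube (footprint 17×6.5) is included at this height (area 110.50 mm²); the 13×14 cube at (10.5, 9) contributes its full rectangle (area 182.00 mm²); Taking the union: the 2 present regions are separate (no shared area or edge), so areas and boundary lengths simply add and each stays a separate island — area = 292.50 mm²; the cube at (-3.5, 9.5) is present — its section is the full 7×26 rectangle (area 182.00 mm²); Merging all regions: the 2 present regions are separate (no shared area or edge), so areas and boundary lengths simply add and each stays a separate island — area = 474.50 mm². So its area = 474.50 mm². Layer 28 is larger (474.50 vs 364.00 mm²).

layer 28 (z = 2.8 mm)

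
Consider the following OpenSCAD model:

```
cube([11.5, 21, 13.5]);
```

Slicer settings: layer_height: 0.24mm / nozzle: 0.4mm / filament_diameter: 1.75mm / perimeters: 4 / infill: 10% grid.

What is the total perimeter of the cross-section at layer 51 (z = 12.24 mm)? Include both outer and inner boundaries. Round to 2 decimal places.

65.00 mm

At z = 12.24 mm: the cube (footprint 11.5×21) is included at this height (perimeter 65.00 mm). Overall, the cross-section is a single solid region. Total boundary length (outer) = 65.00 mm.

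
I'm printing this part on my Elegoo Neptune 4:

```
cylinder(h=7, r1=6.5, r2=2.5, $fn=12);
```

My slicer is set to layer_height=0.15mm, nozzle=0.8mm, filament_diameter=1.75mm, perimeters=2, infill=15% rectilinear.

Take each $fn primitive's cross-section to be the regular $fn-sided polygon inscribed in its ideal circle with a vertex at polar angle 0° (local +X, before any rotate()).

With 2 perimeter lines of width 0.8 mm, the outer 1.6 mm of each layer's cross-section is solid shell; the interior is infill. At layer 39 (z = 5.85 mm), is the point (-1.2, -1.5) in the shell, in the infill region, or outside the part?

At z = 5.85 mm: the cone contributes a regular 12-gon of circumradius 3.157 (interpolated between r1=6.5 and r2=2.5 at t=0.836). Overall, the cross-section is a single solid region. The nearest boundary edge runs (-2.73, -1.58)→(-1.58, -2.73); distance from the point to it = 1.14 mm. The point is inside the cross-section, 1.14 mm from the nearest boundary — within the 1.6 mm shell band (2 × 0.8).

shell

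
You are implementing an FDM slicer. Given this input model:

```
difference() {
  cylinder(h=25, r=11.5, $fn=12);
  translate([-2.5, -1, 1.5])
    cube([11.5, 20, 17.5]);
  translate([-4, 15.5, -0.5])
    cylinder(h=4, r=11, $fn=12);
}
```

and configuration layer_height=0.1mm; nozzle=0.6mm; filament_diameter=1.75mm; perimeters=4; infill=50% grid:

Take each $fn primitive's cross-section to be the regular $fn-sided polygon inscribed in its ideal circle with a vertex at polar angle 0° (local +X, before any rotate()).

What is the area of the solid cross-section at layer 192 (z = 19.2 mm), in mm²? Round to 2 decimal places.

At z = 19.2 mm: the cylinder: section is a regular 12-gon, circumradius r=11.5 (area = (12/2)·11.500²·sin(360°/12) = 396.75 mm²); the cube at (-2.5, -1) is not intersected at this z (z outside [1.5, 19]); the cylinder at (-4, 15.5) is absent (z outside [-0.5, 3.5]); Taking the first minus the rest: none of the subtracted shapes is present at this height, so the r=11.5 cylinder is unchanged — area = 396.75 mm². Overall, the cross-section is a single solid region. Net area = 396.75 mm².

396.75 mm²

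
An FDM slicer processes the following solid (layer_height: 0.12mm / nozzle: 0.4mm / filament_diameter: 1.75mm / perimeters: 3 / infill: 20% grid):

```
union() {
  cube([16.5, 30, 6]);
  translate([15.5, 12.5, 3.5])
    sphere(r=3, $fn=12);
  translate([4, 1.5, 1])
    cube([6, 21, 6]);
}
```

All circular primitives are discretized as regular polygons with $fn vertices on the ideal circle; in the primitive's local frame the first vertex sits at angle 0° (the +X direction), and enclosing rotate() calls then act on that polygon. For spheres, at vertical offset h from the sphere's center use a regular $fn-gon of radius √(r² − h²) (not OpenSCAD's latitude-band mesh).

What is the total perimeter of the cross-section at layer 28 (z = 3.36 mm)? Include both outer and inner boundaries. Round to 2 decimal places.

94.78 mm

At z = 3.36 mm: the cube is present — its section is the full 16.5×30 rectangle (perimeter 93.00 mm); the sphere at (15.5, 12.5): section is a regular 12-gon, circumradius = √(r²−h²) = √(3²−0.14²) = 2.997 (perimeter = 2·12·2.997·sin(180°/12) = 18.61 mm); the 6×21 cube at (4, 1.5) contributes its full rectangle (perimeter 54.00 mm); Merging all regions: the regions partially overlap (shared area 145.20 mm²), so the edge portions inside another operand are dropped and the merged outline is re-measured after clipping — boundary = 94.78 mm. Overall, the cross-section is a single solid region. Total boundary length (outer) = 94.78 mm.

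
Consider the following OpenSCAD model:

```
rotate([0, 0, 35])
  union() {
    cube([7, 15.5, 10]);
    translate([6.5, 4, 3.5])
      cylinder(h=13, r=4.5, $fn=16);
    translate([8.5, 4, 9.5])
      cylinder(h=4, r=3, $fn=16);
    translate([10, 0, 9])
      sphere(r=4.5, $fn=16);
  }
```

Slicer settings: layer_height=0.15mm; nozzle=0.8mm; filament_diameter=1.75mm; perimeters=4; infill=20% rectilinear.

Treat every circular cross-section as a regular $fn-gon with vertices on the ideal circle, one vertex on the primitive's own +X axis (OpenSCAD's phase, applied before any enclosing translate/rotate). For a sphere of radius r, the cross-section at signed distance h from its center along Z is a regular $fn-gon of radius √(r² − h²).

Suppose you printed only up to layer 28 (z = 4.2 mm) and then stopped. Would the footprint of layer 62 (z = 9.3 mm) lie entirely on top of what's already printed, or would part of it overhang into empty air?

Compare the two slices. At z = 4.2: the cube (footprint 7×15.5) is included at this height (area 108.50 mm²); the r=4.5 cylinder at (6.5, 4) contributes a regular 16-gon of circumradius 4.5 (area = (16/2)·4.500²·sin(360°/16) = 61.99 mm²); the cylinder at (8.5, 4) is absent (z outside [9.5, 13.5]); the sphere at (10, 0) does not reach this height (|z−center|=4.800 > r=4.5); Taking the union: the regions partially overlap — summed areas 170.49 mm² minus the doubly-counted overlap 34.64 mm² gives 135.86 mm² — area = 135.86 mm²; (rotated 35° about Z; rotation is an isometry so areas/perimeters/island counts are preserved). At z = 9.3: the cube (footprint 7×15.5) is included at this height (area 108.50 mm²); the cylinder at (6.5, 4): section is a regular 16-gon, circumradius r=4.5 (area = (16/2)·4.500²·sin(360°/16) = 61.99 mm²); the cylinder at (8.5, 4) is not intersected at this z (z outside [9.5, 13.5]); the sphere at (10, 0): section is a regular 16-gon, circumradius = √(r²−h²) = √(4.5²−0.3²) = 4.490 (area = (16/2)·4.490²·sin(360°/16) = 61.72 mm²); Merging all regions: the regions partially overlap — summed areas 232.21 mm² minus the doubly-counted overlap 52.34 mm² gives 179.88 mm² — area = 179.88 mm²; (rotated 35° about Z; rotation is an isometry so areas/perimeters/island counts are preserved). Checking containment: at z = 9.3 the cross-section extends beyond the z = 4.2 cross-section by about 44.02 mm².

part overhangs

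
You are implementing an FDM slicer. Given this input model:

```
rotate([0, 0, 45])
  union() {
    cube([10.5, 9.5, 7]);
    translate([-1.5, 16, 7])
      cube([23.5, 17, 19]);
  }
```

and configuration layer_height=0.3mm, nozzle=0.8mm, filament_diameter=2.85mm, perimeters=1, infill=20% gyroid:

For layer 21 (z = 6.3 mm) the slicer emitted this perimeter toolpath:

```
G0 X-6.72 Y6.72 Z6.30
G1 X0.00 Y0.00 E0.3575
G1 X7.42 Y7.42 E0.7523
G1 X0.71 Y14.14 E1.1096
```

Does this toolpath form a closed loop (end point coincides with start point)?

Start point (G0): (-6.72, 6.72). End point (last G1): the path does not return to the start — open.

no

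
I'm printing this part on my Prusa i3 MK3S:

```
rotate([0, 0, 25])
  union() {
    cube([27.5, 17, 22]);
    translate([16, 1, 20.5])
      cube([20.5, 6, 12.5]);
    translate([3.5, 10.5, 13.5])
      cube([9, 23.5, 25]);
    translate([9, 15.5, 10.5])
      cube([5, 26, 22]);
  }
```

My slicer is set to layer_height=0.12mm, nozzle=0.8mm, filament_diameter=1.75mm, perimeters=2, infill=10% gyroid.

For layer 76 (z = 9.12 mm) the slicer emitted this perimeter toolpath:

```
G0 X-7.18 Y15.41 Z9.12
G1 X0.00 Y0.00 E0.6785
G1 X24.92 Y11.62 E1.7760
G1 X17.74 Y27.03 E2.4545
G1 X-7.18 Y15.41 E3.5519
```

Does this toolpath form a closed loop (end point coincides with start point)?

yes

Start point (G0): (-7.18, 15.41). End point (last G1): the path returns to the start — closed.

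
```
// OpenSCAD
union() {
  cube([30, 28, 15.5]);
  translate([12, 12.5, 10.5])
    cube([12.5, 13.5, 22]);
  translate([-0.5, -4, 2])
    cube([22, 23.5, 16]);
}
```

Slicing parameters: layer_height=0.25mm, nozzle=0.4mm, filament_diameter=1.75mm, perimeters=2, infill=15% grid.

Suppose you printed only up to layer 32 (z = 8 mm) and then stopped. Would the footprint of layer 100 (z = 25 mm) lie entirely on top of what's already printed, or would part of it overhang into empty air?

Compare the two slices. At z = 8: the cube (footprint 30×28) is included at this height (area 840.00 mm²); the cube at (12, 12.5) does not reach this height (z outside [10.5, 32.5]); the 22×23.5 cube at (-0.5, -4) contributes its full rectangle (area 517.00 mm²); Taking the union: the regions partially overlap — summed areas 1357.00 mm² minus the doubly-counted overlap 419.25 mm² gives 937.75 mm² — area = 937.75 mm². At z = 25: the cube does not reach this height (z outside [0, 15.5]); the cube at (12, 12.5) (footprint 12.5×13.5) is included at this height (area 168.75 mm²); the cube at (-0.5, -4) does not reach this height (z outside [2, 18]); Combining (union): only the 12.5×13.5 cube at (12, 12.5) is present, so the union is just that shape — area = 168.75 mm². Checking containment: the cross-section at z = 25 is a subset of the cross-section at z = 8.

entirely on top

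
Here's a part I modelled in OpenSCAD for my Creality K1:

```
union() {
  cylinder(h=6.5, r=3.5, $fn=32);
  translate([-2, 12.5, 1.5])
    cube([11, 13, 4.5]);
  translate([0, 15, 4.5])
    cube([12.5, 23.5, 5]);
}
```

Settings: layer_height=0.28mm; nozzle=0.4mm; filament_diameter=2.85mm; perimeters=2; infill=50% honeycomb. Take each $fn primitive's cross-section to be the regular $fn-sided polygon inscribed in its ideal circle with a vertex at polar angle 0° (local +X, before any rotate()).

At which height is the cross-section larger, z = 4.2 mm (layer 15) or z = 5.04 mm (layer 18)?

Layer 15 (z = 4.2): the r=3.5 cylinder contributes a regular 32-gon of circumradius 3.5 (area = (32/2)·3.500²·sin(360°/32) = 38.24 mm²); the cube at (-2, 12.5) is present — its section is the full 11×13 rectangle (area 143.00 mm²); the cube at (0, 15) is not intersected at this z (z outside [4.5, 9.5]); Merging all regions: the 2 present regions are separate (no shared area or edge), so areas and boundary lengths simply add and each stays a separate island — area = 181.24 mm². So its area = 181.24 mm². Layer 18 (z = 5.04): the r=3.5 cylinder contributes a regular 32-gon of circumradius 3.5 (area = (32/2)·3.500²·sin(360°/32) = 38.24 mm²); the cube at (-2, 12.5) is present — its section is the full 11×13 rectangle (area 143.00 mm²); the cube at (0, 15) (footprint 12.5×23.5) is included at this height (area 293.75 mm²); Combining (union): the regions partially overlap — summed areas 474.99 mm² minus the doubly-counted overlap 94.50 mm² gives 380.49 mm² — area = 380.49 mm². So its area = 380.49 mm². Layer 18 is larger (380.49 vs 181.24 mm²).

layer 18 (z = 5.04 mm)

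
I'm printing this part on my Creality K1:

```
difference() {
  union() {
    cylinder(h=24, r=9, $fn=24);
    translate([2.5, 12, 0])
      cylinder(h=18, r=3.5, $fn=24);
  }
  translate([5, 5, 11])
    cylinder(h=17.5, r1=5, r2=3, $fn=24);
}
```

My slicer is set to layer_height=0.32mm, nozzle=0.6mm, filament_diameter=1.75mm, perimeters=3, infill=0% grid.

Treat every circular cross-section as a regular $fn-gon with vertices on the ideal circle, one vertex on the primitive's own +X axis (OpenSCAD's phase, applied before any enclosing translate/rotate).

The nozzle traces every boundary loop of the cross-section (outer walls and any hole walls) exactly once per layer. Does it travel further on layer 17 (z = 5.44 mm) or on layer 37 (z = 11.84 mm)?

Layer 17 (z = 5.44): the r=9 cylinder gives a regular 24-gon of circumradius 9 (constant along its height) (perimeter = 2·24·9.000·sin(180°/24) = 56.39 mm); the cylinder at (2.5, 12): section is a regular 24-gon, circumradius r=3.5 (perimeter = 2·24·3.500·sin(180°/24) = 21.93 mm); Combining (union): the regions partially overlap (shared area 0.22 mm²), so the edge portions inside another operand are dropped and the merged outline is re-measured after clipping — boundary = 74.74 mm; the cone at (5, 5) does not reach this height (z outside [11, 28.5]); Taking the first minus the rest: none of the subtracted shapes is present at this height, so the result so far is unchanged — boundary = 74.74 mm. So its perimeter = 74.74 mm. Layer 37 (z = 11.84): the r=9 cylinder gives a regular 24-gon of circumradius 9 (constant along its height) (perimeter = 2·24·9.000·sin(180°/24) = 56.39 mm); the r=3.5 cylinder at (2.5, 12) contributes a regular 24-gon of circumradius 3.5 (perimeter = 2·24·3.500·sin(180°/24) = 21.93 mm); Taking the union: the regions partially overlap (shared area 0.22 mm²), so the edge portions inside another operand are dropped and the merged outline is re-measured after clipping — boundary = 74.74 mm; the cone at (5, 5): at t=0.048 of its height the radius interpolates to r₁+(r₂−r₁)t = 4.904, giving a regular 24-gon of that circumradius (perimeter = 2·24·4.904·sin(180°/24) = 30.72 mm); Taking the first minus the rest: starting from the result so far, the cone at (5, 5) partially overlaps it — only the 53.35 mm² overlap (of its 74.69 mm²) is removed, clipping the outline — boundary = 82.30 mm. So its perimeter = 82.30 mm. Layer 37 is larger (82.30 vs 74.74 mm).

layer 37 (z = 11.84 mm)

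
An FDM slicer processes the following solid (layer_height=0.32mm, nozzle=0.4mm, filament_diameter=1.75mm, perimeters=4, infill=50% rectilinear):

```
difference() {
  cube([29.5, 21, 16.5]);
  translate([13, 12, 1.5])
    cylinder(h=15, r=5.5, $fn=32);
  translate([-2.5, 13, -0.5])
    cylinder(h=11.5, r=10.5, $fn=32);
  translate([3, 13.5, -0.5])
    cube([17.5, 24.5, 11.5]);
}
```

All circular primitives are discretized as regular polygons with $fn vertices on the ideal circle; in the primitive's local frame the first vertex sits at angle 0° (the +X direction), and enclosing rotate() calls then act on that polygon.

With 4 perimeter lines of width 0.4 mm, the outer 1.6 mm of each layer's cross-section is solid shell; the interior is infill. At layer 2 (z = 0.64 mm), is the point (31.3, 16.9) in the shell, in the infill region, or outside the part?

outside

At z = 0.64 mm: the cube is present — its section is the full 29.5×21 rectangle; the cylinder at (13, 12) does not reach this height (z outside [1.5, 16.5]); the r=10.5 cylinder at (-2.5, 13) contributes a regular 32-gon of circumradius 10.5; the cube at (3, 13.5) (footprint 17.5×24.5) is included at this height; Taking the first minus the rest: starting from the 29.5×21 cube, the r=10.5 cylinder at (-2.5, 13) partially overlaps it — only the 114.76 mm² overlap (of its 344.14 mm²) is removed, clipping the outline; the 17.5×24.5 cube at (3, 13.5) partially overlaps it — only the 103.09 mm² overlap (of its 428.75 mm²) is removed, clipping the outline — 1 connected region. Overall, the cross-section is a single solid region. The nearest boundary edge runs (29.50, 21.00)→(29.50, 0.00); distance from the point to it = 1.80 mm. The point is not inside any of the regions above, so it lies outside the cross-section (1.80 mm from the nearest boundary).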